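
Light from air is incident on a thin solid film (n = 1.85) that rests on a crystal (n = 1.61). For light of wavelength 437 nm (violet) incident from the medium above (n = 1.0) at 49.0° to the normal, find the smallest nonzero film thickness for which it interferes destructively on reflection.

129 nm

At the upper boundary (n = 1.0 to n = 1.85) the reflected ray undergoes a half-wave phase shift.
Bottom surface (1.85 → 1.61): reflection off a lower-index medium gives no phase shift.
The two reflections differ by half a wavelength.
With one net inversion, destructive interference in reflection requires 2 n t cos θ_r = m λ.
Snell's law: 1.0 sin 49.0° = 1.85 sin θ_r → sin θ_r = 0.408, cos θ_r = 0.913.
Minimum nonzero at m = 1: t = λ / (2 n cos θ_r) = 437 / (2 × 1.85 × 0.913) = 129 nm.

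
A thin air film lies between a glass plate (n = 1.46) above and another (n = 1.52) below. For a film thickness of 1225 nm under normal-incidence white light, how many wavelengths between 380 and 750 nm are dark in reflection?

Ray reflecting at the top interface goes from n = 1.46 toward n = 1.0: no phase shift.
At the lower boundary (n = 1.0 to n = 1.52) the reflected ray undergoes a half-wave phase shift.
Exactly one π shift → a net half-wave offset.
So the condition for destructive reflection is 2 n t = m λ.
λ = 2 n t / m = 2450 / m nm.
m=3: 817 nm (IR); m=4: 613 nm (visible); m=5: 490 nm (visible); m=6: 408 nm (visible); m=7: 350 nm (UV).

3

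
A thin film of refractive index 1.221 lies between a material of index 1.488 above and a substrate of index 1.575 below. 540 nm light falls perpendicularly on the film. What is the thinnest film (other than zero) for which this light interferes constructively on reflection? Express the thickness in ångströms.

1106 Å

Ray reflecting at the top interface goes from n = 1.488 toward n = 1.221: no phase shift.
At the lower boundary (n = 1.221 to n = 1.575) the reflected ray undergoes a half-wave phase shift.
Net: one phase inversion between the two reflected rays.
For bright reflection here: 2 n t = (m + ½) λ.
Minimum at m = 0: t = λ / (4 n) = 540 / (4 × 1.221) = 111 nm.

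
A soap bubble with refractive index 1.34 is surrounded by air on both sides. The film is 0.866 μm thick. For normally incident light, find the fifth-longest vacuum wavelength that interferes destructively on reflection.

At the upper boundary (n = 1.0 to n = 1.34) the reflected ray undergoes a half-wave phase shift.
Ray reflecting at the bottom interface goes from n = 1.34 toward n = 1.0: no phase shift.
The two reflections differ by half a wavelength.
So the condition for destructive reflection is 2 n t = m λ.
λ = 2 n t / m. The fifth-longest wavelength is m = 5: λ = 2 × 1.34 × 866 / 5.00 = 464 nm.

464 nm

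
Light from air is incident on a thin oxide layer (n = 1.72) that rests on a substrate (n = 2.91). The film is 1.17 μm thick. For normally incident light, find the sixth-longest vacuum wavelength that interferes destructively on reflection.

732 nm

At the upper boundary (n = 1.0 to n = 1.72) the reflected ray undergoes a half-wave phase shift.
At the lower boundary (n = 1.72 to n = 2.91) the reflected ray undergoes a half-wave phase shift.
Zero or two π shifts → no net half-wave offset.
So the condition for destructive reflection is 2 n t = (m + ½) λ.
λ = 2 n t / (m + ½). The sixth-longest wavelength is m = 5: λ = 2 × 1.72 × 1170 / 5.50 = 732 nm.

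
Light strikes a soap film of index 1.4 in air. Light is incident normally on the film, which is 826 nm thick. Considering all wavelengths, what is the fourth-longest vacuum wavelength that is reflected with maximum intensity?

661 nm

Ray reflecting at the top interface goes from n = 1.0 toward n = 1.4: a half-wave phase shift.
Bottom surface (1.4 → 1.0): reflection off a lower-index medium gives no phase shift.
Exactly one π shift → a net half-wave offset.
With one net inversion, constructive interference in reflection requires 2 n t = (m + ½) λ.
λ = 2 n t / (m + ½). The fourth-longest wavelength is m = 3: λ = 2 × 1.4 × 826 / 3.50 = 661 nm.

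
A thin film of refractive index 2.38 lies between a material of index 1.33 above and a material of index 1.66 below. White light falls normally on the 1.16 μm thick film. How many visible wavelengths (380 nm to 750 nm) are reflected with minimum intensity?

At the upper boundary (n = 1.33 to n = 2.38) the reflected ray undergoes a half-wave phase shift.
At the lower boundary (n = 2.38 to n = 1.66) the reflected ray undergoes no phase shift.
The two reflections differ by half a wavelength.
For dark reflection here: 2 n t = m λ.
λ = 2 n t / m = 5522 / m nm.
m=7: 789 nm (IR); m=8: 690 nm (visible); m=9: 614 nm (visible); m=10: 552 nm (visible); m=11: 502 nm (visible); m=12: 460 nm (visible); m=13: 425 nm (visible); m=14: 394 nm (visible); m=15: 368 nm (UV).

7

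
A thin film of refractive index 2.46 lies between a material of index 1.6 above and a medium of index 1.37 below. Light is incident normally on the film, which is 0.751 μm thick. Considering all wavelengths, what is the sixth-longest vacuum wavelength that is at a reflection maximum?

672 nm

Top surface (1.6 → 2.46): reflection off a higher-index medium gives a half-wave phase shift.
Ray reflecting at the bottom interface goes from n = 2.46 toward n = 1.37: no phase shift.
Exactly one π shift → a net half-wave offset.
For maximum reflection here: 2 n t = (m + ½) λ.
λ = 2 n t / (m + ½). The sixth-longest wavelength is m = 5: λ = 2 × 2.46 × 751 / 5.50 = 672 nm.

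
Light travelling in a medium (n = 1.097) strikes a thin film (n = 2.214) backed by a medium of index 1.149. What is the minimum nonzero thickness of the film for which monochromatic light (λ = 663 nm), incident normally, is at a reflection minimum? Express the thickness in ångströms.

Top surface (1.097 → 2.214): reflection off a higher-index medium gives a half-wave phase shift.
Bottom surface (2.214 → 1.149): reflection off a lower-index medium gives no phase shift.
Net: one phase inversion between the two reflected rays.
So the condition for destructive reflection is 2 n t = m λ.
Minimum nonzero at m = 1: t = λ / (2 n) = 663 / (2 × 2.214) = 150 nm.

1497 Å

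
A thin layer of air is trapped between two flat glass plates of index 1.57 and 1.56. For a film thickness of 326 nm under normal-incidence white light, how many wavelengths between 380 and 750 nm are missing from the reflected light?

Ray reflecting at the top interface goes from n = 1.57 toward n = 1.0: no phase shift.
At the lower boundary (n = 1.0 to n = 1.56) the reflected ray undergoes a half-wave phase shift.
The two reflections differ by half a wavelength.
For dark reflection here: 2 n t = m λ.
λ = 2 n t / m = 652 / m nm.
m=1: 652 nm (visible); m=2: 326 nm (UV).

1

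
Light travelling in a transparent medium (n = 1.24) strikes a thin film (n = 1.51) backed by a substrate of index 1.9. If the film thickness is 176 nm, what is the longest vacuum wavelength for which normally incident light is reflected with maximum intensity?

Ray reflecting at the top interface goes from n = 1.24 toward n = 1.51: a half-wave phase shift.
At the lower boundary (n = 1.51 to n = 1.9) the reflected ray undergoes a half-wave phase shift.
Net: no relative phase inversion (both shifts match).
With no net inversion, constructive interference in reflection requires 2 n t = m λ.
λ = 2 n t / m. The longest wavelength is m = 1: λ = 2 × 1.51 × 176 / 1.00 = 532 nm.

532 nm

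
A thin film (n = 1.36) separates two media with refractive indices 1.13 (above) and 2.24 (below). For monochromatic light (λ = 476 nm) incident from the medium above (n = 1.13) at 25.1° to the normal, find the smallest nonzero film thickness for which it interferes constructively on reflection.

Ray reflecting at the top interface goes from n = 1.13 toward n = 1.36: a half-wave phase shift.
At the lower boundary (n = 1.36 to n = 2.24) the reflected ray undergoes a half-wave phase shift.
Net: no relative phase inversion (both shifts match).
With no net inversion, constructive interference in reflection requires 2 n t cos θ_r = m λ.
Snell's law: 1.13 sin 25.1° = 1.36 sin θ_r → sin θ_r = 0.352, cos θ_r = 0.936.
Minimum nonzero at m = 1: t = λ / (2 n cos θ_r) = 476 / (2 × 1.36 × 0.936) = 187 nm.

187 nm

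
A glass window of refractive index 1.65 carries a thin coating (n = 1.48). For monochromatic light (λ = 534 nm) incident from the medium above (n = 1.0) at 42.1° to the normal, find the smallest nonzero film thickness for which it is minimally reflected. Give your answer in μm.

At the upper boundary (n = 1.0 to n = 1.48) the reflected ray undergoes a half-wave phase shift.
Ray reflecting at the bottom interface goes from n = 1.48 toward n = 1.65: a half-wave phase shift.
Zero or two π shifts → no net half-wave offset.
So the condition for destructive reflection is 2 n t cos θ_r = (m + ½) λ.
Snell's law: 1.0 sin 42.1° = 1.48 sin θ_r → sin θ_r = 0.453, cos θ_r = 0.892.
Minimum at m = 0: t = λ / (4 n cos θ_r) = 534 / (4 × 1.48 × 0.892) = 101 nm.

0.101 μm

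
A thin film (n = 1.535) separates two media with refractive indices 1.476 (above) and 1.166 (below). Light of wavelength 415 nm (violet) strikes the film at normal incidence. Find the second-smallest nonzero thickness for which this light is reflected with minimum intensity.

At the upper boundary (n = 1.476 to n = 1.535) the reflected ray undergoes a half-wave phase shift.
Bottom surface (1.535 → 1.166): reflection off a lower-index medium gives no phase shift.
Exactly one π shift → a net half-wave offset.
For weak reflection here: 2 n t = m λ.
The second-smallest nonzero thickness corresponds to m = 2: t = m λ / (2 n) = 2.00 × 415 / (2 × 1.535) = 270 nm.

270 nm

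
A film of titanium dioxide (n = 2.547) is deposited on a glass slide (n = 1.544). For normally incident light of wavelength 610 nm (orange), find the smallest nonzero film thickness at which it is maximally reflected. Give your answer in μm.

0.0599 μm

Ray reflecting at the top interface goes from n = 1.0 toward n = 2.547: a half-wave phase shift.
At the lower boundary (n = 2.547 to n = 1.544) the reflected ray undergoes no phase shift.
Net: one phase inversion between the two reflected rays.
So the condition for constructive reflection is 2 n t = (m + ½) λ.
Minimum at m = 0: t = λ / (4 n) = 610 / (4 × 2.547) = 59.9 nm.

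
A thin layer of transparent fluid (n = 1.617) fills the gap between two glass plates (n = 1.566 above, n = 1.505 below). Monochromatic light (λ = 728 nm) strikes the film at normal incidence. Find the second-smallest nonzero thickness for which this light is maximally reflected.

Ray reflecting at the top interface goes from n = 1.566 toward n = 1.617: a half-wave phase shift.
At the lower boundary (n = 1.617 to n = 1.505) the reflected ray undergoes no phase shift.
The two reflections differ by half a wavelength.
With one net inversion, constructive interference in reflection requires 2 n t = (m + ½) λ.
The second-smallest nonzero thickness corresponds to m = 1: t = (m + ½) λ / (2 n) = 1.50 × 728 / (2 × 1.617) = 338 nm.

338 nm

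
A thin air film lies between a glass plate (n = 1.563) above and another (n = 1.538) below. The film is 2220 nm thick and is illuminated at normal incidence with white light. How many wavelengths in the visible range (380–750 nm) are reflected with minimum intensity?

At the upper boundary (n = 1.563 to n = 1.0) the reflected ray undergoes no phase shift.
Ray reflecting at the bottom interface goes from n = 1.0 toward n = 1.538: a half-wave phase shift.
The two reflections differ by half a wavelength.
For weak reflection here: 2 n t = m λ.
λ = 2 n t / m = 4440 / m nm.
m=5: 888 nm (IR); m=6: 740 nm (visible); m=7: 634 nm (visible); m=8: 555 nm (visible); m=9: 493 nm (visible); m=10: 444 nm (visible); m=11: 404 nm (visible); m=12: 370 nm (UV).

6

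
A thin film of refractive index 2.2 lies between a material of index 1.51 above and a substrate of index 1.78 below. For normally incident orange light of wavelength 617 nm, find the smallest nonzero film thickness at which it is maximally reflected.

Ray reflecting at the top interface goes from n = 1.51 toward n = 2.2: a half-wave phase shift.
Bottom surface (2.2 → 1.78): reflection off a lower-index medium gives no phase shift.
The two reflections differ by half a wavelength.
So the condition for constructive reflection is 2 n t = (m + ½) λ.
Minimum at m = 0: t = λ / (4 n) = 617 / (4 × 2.2) = 70.1 nm.

70.1 nm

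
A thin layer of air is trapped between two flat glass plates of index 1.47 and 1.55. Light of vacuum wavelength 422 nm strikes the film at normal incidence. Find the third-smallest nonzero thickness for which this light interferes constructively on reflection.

528 nm

Top surface (1.47 → 1.0): reflection off a lower-index medium gives no phase shift.
Bottom surface (1.0 → 1.55): reflection off a higher-index medium gives a half-wave phase shift.
Net: one phase inversion between the two reflected rays.
With one net inversion, constructive interference in reflection requires 2 n t = (m + ½) λ.
The third-smallest nonzero thickness corresponds to m = 2: t = (m + ½) λ / (2 n) = 2.50 × 422 / (2 × 1.0) = 528 nm.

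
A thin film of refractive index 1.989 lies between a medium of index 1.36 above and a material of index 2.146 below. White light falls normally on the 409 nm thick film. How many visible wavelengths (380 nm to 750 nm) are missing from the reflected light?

Top surface (1.36 → 1.989): reflection off a higher-index medium gives a half-wave phase shift.
At the lower boundary (n = 1.989 to n = 2.146) the reflected ray undergoes a half-wave phase shift.
Net: no relative phase inversion (both shifts match).
With no net inversion, destructive interference in reflection requires 2 n t = (m + ½) λ.
λ = 2 n t / (m + ½) = 1627 / (m + ½) nm.
m=1: 1085 nm (IR); m=2: 651 nm (visible); m=3: 465 nm (visible); m=4: 362 nm (UV).

2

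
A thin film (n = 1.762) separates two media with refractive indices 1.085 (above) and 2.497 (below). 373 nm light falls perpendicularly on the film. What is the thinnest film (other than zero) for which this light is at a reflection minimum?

At the upper boundary (n = 1.085 to n = 1.762) the reflected ray undergoes a half-wave phase shift.
Bottom surface (1.762 → 2.497): reflection off a higher-index medium gives a half-wave phase shift.
The two reflections carry the same phase change, so no net offset.
For minimum reflection here: 2 n t = (m + ½) λ.
Minimum at m = 0: t = λ / (4 n) = 373 / (4 × 1.762) = 52.9 nm.

52.9 nm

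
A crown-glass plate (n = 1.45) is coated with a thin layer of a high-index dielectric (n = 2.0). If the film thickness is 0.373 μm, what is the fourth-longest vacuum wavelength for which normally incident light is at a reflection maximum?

Top surface (1.0 → 2.0): reflection off a higher-index medium gives a half-wave phase shift.
At the lower boundary (n = 2.0 to n = 1.45) the reflected ray undergoes no phase shift.
The two reflections differ by half a wavelength.
So the condition for constructive reflection is 2 n t = (m + ½) λ.
λ = 2 n t / (m + ½). The fourth-longest wavelength is m = 3: λ = 2 × 2.0 × 373 / 3.50 = 426 nm.

426 nm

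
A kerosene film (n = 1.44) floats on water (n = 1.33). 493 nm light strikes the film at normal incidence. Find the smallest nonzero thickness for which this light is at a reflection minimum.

At the upper boundary (n = 1.0 to n = 1.44) the reflected ray undergoes a half-wave phase shift.
Bottom surface (1.44 → 1.33): reflection off a lower-index medium gives no phase shift.
Net: one phase inversion between the two reflected rays.
So the condition for destructive reflection is 2 n t = m λ.
The smallest nonzero thickness corresponds to m = 1: t = m λ / (2 n) = 1.00 × 493 / (2 × 1.44) = 171 nm.

171 nm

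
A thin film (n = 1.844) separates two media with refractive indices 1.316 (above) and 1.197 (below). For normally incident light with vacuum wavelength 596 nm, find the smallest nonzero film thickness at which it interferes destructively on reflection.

Top surface (1.316 → 1.844): reflection off a higher-index medium gives a half-wave phase shift.
At the lower boundary (n = 1.844 to n = 1.197) the reflected ray undergoes no phase shift.
Net: one phase inversion between the two reflected rays.
So the condition for destructive reflection is 2 n t = m λ.
Minimum nonzero at m = 1: t = λ / (2 n) = 596 / (2 × 1.844) = 162 nm.

162 nm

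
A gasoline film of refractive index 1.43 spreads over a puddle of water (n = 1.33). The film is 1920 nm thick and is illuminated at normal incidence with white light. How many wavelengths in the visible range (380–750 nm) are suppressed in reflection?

7

Ray reflecting at the top interface goes from n = 1.0 toward n = 1.43: a half-wave phase shift.
At the lower boundary (n = 1.43 to n = 1.33) the reflected ray undergoes no phase shift.
Exactly one π shift → a net half-wave offset.
So the condition for destructive reflection is 2 n t = m λ.
λ = 2 n t / m = 5491 / m nm.
m=7: 784 nm (IR); m=8: 686 nm (visible); m=9: 610 nm (visible); m=10: 549 nm (visible); m=11: 499 nm (visible); m=12: 458 nm (visible); m=13: 422 nm (visible); m=14: 392 nm (visible); m=15: 366 nm (UV).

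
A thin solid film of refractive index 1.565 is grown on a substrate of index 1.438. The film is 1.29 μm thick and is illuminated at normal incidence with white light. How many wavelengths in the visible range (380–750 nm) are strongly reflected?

6

At the upper boundary (n = 1.0 to n = 1.565) the reflected ray undergoes a half-wave phase shift.
Bottom surface (1.565 → 1.438): reflection off a lower-index medium gives no phase shift.
The two reflections differ by half a wavelength.
So the condition for constructive reflection is 2 n t = (m + ½) λ.
λ = 2 n t / (m + ½) = 4038 / (m + ½) nm.
m=4: 897 nm (IR); m=5: 734 nm (visible); m=6: 621 nm (visible); m=7: 538 nm (visible); m=8: 475 nm (visible); m=9: 425 nm (visible); m=10: 385 nm (visible); m=11: 351 nm (UV).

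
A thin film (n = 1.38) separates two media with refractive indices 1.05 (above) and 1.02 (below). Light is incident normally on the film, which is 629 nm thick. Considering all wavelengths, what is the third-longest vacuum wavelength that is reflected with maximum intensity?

694 nm

Top surface (1.05 → 1.38): reflection off a higher-index medium gives a half-wave phase shift.
Ray reflecting at the bottom interface goes from n = 1.38 toward n = 1.02: no phase shift.
Exactly one π shift → a net half-wave offset.
With one net inversion, constructive interference in reflection requires 2 n t = (m + ½) λ.
λ = 2 n t / (m + ½). The third-longest wavelength is m = 2: λ = 2 × 1.38 × 629 / 2.50 = 694 nm.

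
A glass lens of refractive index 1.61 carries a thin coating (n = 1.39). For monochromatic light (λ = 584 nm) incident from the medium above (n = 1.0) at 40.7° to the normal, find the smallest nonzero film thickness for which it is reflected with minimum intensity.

119 nm

At the upper boundary (n = 1.0 to n = 1.39) the reflected ray undergoes a half-wave phase shift.
Bottom surface (1.39 → 1.61): reflection off a higher-index medium gives a half-wave phase shift.
Net: no relative phase inversion (both shifts match).
For dark reflection here: 2 n t cos θ_r = (m + ½) λ.
Snell's law: 1.0 sin 40.7° = 1.39 sin θ_r → sin θ_r = 0.469, cos θ_r = 0.883.
Minimum at m = 0: t = λ / (4 n cos θ_r) = 584 / (4 × 1.39 × 0.883) = 119 nm.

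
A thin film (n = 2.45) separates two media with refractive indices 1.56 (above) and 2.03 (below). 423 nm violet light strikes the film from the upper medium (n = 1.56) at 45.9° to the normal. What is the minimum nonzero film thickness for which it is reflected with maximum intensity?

48.5 nm

Top surface (1.56 → 2.45): reflection off a higher-index medium gives a half-wave phase shift.
Ray reflecting at the bottom interface goes from n = 2.45 toward n = 2.03: no phase shift.
The two reflections differ by half a wavelength.
So the condition for constructive reflection is 2 n t cos θ_r = (m + ½) λ.
Snell's law: 1.56 sin 45.9° = 2.45 sin θ_r → sin θ_r = 0.457, cos θ_r = 0.889.
Minimum at m = 0: t = λ / (4 n cos θ_r) = 423 / (4 × 2.45 × 0.889) = 48.5 nm.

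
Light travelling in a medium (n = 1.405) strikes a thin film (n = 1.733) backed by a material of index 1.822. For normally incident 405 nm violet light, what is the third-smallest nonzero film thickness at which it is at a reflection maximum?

Ray reflecting at the top interface goes from n = 1.405 toward n = 1.733: a half-wave phase shift.
At the lower boundary (n = 1.733 to n = 1.822) the reflected ray undergoes a half-wave phase shift.
Net: no relative phase inversion (both shifts match).
For maximum reflection here: 2 n t = m λ.
The third-smallest nonzero thickness corresponds to m = 3: t = m λ / (2 n) = 3.00 × 405 / (2 × 1.733) = 351 nm.

351 nm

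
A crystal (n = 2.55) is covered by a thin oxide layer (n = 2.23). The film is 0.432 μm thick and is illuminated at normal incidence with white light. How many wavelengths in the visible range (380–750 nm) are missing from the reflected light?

At the upper boundary (n = 1.0 to n = 2.23) the reflected ray undergoes a half-wave phase shift.
Ray reflecting at the bottom interface goes from n = 2.23 toward n = 2.55: a half-wave phase shift.
The two reflections carry the same phase change, so no net offset.
For weak reflection here: 2 n t = (m + ½) λ.
λ = 2 n t / (m + ½) = 1927 / (m + ½) nm.
m=2: 771 nm (IR); m=3: 550 nm (visible); m=4: 428 nm (visible); m=5: 350 nm (UV).

2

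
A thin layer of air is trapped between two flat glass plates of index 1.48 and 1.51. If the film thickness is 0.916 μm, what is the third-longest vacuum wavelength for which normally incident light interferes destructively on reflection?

611 nm

Top surface (1.48 → 1.0): reflection off a lower-index medium gives no phase shift.
At the lower boundary (n = 1.0 to n = 1.51) the reflected ray undergoes a half-wave phase shift.
The two reflections differ by half a wavelength.
For weak reflection here: 2 n t = m λ.
λ = 2 n t / m. The third-longest wavelength is m = 3: λ = 2 × 1.0 × 916 / 3.00 = 611 nm.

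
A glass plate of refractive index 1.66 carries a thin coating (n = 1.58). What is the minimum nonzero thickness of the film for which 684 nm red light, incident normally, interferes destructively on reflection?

Top surface (1.0 → 1.58): reflection off a higher-index medium gives a half-wave phase shift.
Ray reflecting at the bottom interface goes from n = 1.58 toward n = 1.66: a half-wave phase shift.
The two reflections carry the same phase change, so no net offset.
For weak reflection here: 2 n t = (m + ½) λ.
Minimum at m = 0: t = λ / (4 n) = 684 / (4 × 1.58) = 108 nm.

108 nm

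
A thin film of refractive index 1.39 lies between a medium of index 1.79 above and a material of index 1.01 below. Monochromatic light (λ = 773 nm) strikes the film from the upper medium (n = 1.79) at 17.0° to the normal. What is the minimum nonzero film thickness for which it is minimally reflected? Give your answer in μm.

0.150 μm

Ray reflecting at the top interface goes from n = 1.79 toward n = 1.39: no phase shift.
At the lower boundary (n = 1.39 to n = 1.01) the reflected ray undergoes no phase shift.
Net: no relative phase inversion (both shifts match).
So the condition for destructive reflection is 2 n t cos θ_r = (m + ½) λ.
Snell's law: 1.79 sin 17.0° = 1.39 sin θ_r → sin θ_r = 0.377, cos θ_r = 0.926.
Minimum at m = 0: t = λ / (4 n cos θ_r) = 773 / (4 × 1.39 × 0.926) = 150 nm.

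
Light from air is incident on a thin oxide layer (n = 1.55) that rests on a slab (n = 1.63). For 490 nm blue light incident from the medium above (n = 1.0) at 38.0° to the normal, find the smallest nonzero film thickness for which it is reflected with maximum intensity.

172 nm

Top surface (1.0 → 1.55): reflection off a higher-index medium gives a half-wave phase shift.
Ray reflecting at the bottom interface goes from n = 1.55 toward n = 1.63: a half-wave phase shift.
Net: no relative phase inversion (both shifts match).
With no net inversion, constructive interference in reflection requires 2 n t cos θ_r = m λ.
Snell's law: 1.0 sin 38.0° = 1.55 sin θ_r → sin θ_r = 0.397, cos θ_r = 0.918.
Minimum nonzero at m = 1: t = λ / (2 n cos θ_r) = 490 / (2 × 1.55 × 0.918) = 172 nm.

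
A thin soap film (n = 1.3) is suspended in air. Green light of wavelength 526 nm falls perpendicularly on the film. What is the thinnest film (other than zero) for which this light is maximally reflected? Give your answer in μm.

At the upper boundary (n = 1.0 to n = 1.3) the reflected ray undergoes a half-wave phase shift.
Ray reflecting at the bottom interface goes from n = 1.3 toward n = 1.0: no phase shift.
Net: one phase inversion between the two reflected rays.
So the condition for constructive reflection is 2 n t = (m + ½) λ.
Minimum at m = 0: t = λ / (4 n) = 526 / (4 × 1.3) = 101 nm.

0.101 μm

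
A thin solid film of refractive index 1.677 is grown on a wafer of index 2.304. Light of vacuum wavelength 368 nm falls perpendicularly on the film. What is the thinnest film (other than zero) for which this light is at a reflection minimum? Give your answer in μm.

Ray reflecting at the top interface goes from n = 1.0 toward n = 1.677: a half-wave phase shift.
Bottom surface (1.677 → 2.304): reflection off a higher-index medium gives a half-wave phase shift.
The two reflections carry the same phase change, so no net offset.
So the condition for destructive reflection is 2 n t = (m + ½) λ.
Minimum at m = 0: t = λ / (4 n) = 368 / (4 × 1.677) = 54.9 nm.

0.0549 μm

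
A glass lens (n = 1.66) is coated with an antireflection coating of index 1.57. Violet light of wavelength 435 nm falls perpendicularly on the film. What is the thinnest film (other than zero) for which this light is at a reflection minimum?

69.3 nm

Top surface (1.0 → 1.57): reflection off a higher-index medium gives a half-wave phase shift.
At the lower boundary (n = 1.57 to n = 1.66) the reflected ray undergoes a half-wave phase shift.
Net: no relative phase inversion (both shifts match).
With no net inversion, destructive interference in reflection requires 2 n t = (m + ½) λ.
Minimum at m = 0: t = λ / (4 n) = 435 / (4 × 1.57) = 69.3 nm.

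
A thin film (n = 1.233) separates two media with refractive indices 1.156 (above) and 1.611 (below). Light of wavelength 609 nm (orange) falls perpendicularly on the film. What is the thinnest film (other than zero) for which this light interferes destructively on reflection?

Top surface (1.156 → 1.233): reflection off a higher-index medium gives a half-wave phase shift.
Ray reflecting at the bottom interface goes from n = 1.233 toward n = 1.611: a half-wave phase shift.
The two reflections carry the same phase change, so no net offset.
For minimum reflection here: 2 n t = (m + ½) λ.
Minimum at m = 0: t = λ / (4 n) = 609 / (4 × 1.233) = 123 nm.

123 nm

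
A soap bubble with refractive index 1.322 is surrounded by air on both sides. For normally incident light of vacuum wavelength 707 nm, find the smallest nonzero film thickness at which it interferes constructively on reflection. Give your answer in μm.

0.134 μm

Top surface (1.0 → 1.322): reflection off a higher-index medium gives a half-wave phase shift.
Bottom surface (1.322 → 1.0): reflection off a lower-index medium gives no phase shift.
Net: one phase inversion between the two reflected rays.
For bright reflection here: 2 n t = (m + ½) λ.
Minimum at m = 0: t = λ / (4 n) = 707 / (4 × 1.322) = 134 nm.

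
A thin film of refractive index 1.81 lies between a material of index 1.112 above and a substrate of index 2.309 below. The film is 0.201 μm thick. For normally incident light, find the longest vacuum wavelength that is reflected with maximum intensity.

Ray reflecting at the top interface goes from n = 1.112 toward n = 1.81: a half-wave phase shift.
At the lower boundary (n = 1.81 to n = 2.309) the reflected ray undergoes a half-wave phase shift.
The two reflections carry the same phase change, so no net offset.
For bright reflection here: 2 n t = m λ.
λ = 2 n t / m. The longest wavelength is m = 1: λ = 2 × 1.81 × 201 / 1.00 = 728 nm.

728 nm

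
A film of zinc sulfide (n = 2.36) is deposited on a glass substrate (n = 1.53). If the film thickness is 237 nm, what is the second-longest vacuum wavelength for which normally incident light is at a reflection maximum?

At the upper boundary (n = 1.0 to n = 2.36) the reflected ray undergoes a half-wave phase shift.
Bottom surface (2.36 → 1.53): reflection off a lower-index medium gives no phase shift.
Exactly one π shift → a net half-wave offset.
With one net inversion, constructive interference in reflection requires 2 n t = (m + ½) λ.
λ = 2 n t / (m + ½). The second-longest wavelength is m = 1: λ = 2 × 2.36 × 237 / 1.50 = 746 nm.

746 nm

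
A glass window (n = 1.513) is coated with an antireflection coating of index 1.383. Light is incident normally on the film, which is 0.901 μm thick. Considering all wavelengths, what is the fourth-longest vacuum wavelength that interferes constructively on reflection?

623 nm

Ray reflecting at the top interface goes from n = 1.0 toward n = 1.383: a half-wave phase shift.
At the lower boundary (n = 1.383 to n = 1.513) the reflected ray undergoes a half-wave phase shift.
Net: no relative phase inversion (both shifts match).
With no net inversion, constructive interference in reflection requires 2 n t = m λ.
λ = 2 n t / m. The fourth-longest wavelength is m = 4: λ = 2 × 1.383 × 901 / 4.00 = 623 nm.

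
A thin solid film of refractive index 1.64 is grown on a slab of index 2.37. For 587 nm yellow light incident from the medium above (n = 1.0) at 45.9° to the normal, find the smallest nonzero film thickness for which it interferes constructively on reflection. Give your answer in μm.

Ray reflecting at the top interface goes from n = 1.0 toward n = 1.64: a half-wave phase shift.
Bottom surface (1.64 → 2.37): reflection off a higher-index medium gives a half-wave phase shift.
Zero or two π shifts → no net half-wave offset.
With no net inversion, constructive interference in reflection requires 2 n t cos θ_r = m λ.
Snell's law: 1.0 sin 45.9° = 1.64 sin θ_r → sin θ_r = 0.438, cos θ_r = 0.899.
Minimum nonzero at m = 1: t = λ / (2 n cos θ_r) = 587 / (2 × 1.64 × 0.899) = 199 nm.

0.199 μm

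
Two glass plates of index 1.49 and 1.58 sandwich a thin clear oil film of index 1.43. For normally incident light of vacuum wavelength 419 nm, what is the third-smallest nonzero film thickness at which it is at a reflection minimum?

Ray reflecting at the top interface goes from n = 1.49 toward n = 1.43: no phase shift.
At the lower boundary (n = 1.43 to n = 1.58) the reflected ray undergoes a half-wave phase shift.
Net: one phase inversion between the two reflected rays.
So the condition for destructive reflection is 2 n t = m λ.
The third-smallest nonzero thickness corresponds to m = 3: t = m λ / (2 n) = 3.00 × 419 / (2 × 1.43) = 440 nm.

440 nm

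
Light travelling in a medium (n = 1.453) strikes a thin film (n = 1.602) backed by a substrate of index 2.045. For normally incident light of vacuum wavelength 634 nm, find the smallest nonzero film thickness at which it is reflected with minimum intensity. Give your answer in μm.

Ray reflecting at the top interface goes from n = 1.453 toward n = 1.602: a half-wave phase shift.
Bottom surface (1.602 → 2.045): reflection off a higher-index medium gives a half-wave phase shift.
Zero or two π shifts → no net half-wave offset.
For weak reflection here: 2 n t = (m + ½) λ.
Minimum at m = 0: t = λ / (4 n) = 634 / (4 × 1.602) = 98.9 nm.

0.0989 μm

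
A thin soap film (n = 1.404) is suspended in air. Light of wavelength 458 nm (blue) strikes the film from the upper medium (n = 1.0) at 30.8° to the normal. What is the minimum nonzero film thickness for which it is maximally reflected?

87.6 nm

Top surface (1.0 → 1.404): reflection off a higher-index medium gives a half-wave phase shift.
Ray reflecting at the bottom interface goes from n = 1.404 toward n = 1.0: no phase shift.
Exactly one π shift → a net half-wave offset.
For bright reflection here: 2 n t cos θ_r = (m + ½) λ.
Snell's law: 1.0 sin 30.8° = 1.404 sin θ_r → sin θ_r = 0.365, cos θ_r = 0.931.
Minimum at m = 0: t = λ / (4 n cos θ_r) = 458 / (4 × 1.404 × 0.931) = 87.6 nm.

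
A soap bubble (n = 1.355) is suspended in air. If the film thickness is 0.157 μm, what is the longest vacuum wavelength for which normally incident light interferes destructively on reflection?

Top surface (1.0 → 1.355): reflection off a higher-index medium gives a half-wave phase shift.
Ray reflecting at the bottom interface goes from n = 1.355 toward n = 1.0: no phase shift.
The two reflections differ by half a wavelength.
So the condition for destructive reflection is 2 n t = m λ.
λ = 2 n t / m. The longest wavelength is m = 1: λ = 2 × 1.355 × 157 / 1.00 = 425 nm.

425 nm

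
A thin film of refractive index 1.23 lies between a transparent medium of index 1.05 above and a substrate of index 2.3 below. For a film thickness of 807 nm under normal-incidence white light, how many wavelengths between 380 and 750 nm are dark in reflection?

2

Top surface (1.05 → 1.23): reflection off a higher-index medium gives a half-wave phase shift.
At the lower boundary (n = 1.23 to n = 2.3) the reflected ray undergoes a half-wave phase shift.
Net: no relative phase inversion (both shifts match).
With no net inversion, destructive interference in reflection requires 2 n t = (m + ½) λ.
λ = 2 n t / (m + ½) = 1985 / (m + ½) nm.
m=2: 794 nm (IR); m=3: 567 nm (visible); m=4: 441 nm (visible); m=5: 361 nm (UV).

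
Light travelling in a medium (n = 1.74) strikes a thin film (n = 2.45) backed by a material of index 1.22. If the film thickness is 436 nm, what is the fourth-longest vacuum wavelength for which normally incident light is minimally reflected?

534 nm

Ray reflecting at the top interface goes from n = 1.74 toward n = 2.45: a half-wave phase shift.
Bottom surface (2.45 → 1.22): reflection off a lower-index medium gives no phase shift.
Exactly one π shift → a net half-wave offset.
So the condition for destructive reflection is 2 n t = m λ.
λ = 2 n t / m. The fourth-longest wavelength is m = 4: λ = 2 × 2.45 × 436 / 4.00 = 534 nm.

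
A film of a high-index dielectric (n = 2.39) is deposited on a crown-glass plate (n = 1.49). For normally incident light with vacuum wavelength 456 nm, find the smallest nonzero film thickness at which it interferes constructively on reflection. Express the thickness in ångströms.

Top surface (1.0 → 2.39): reflection off a higher-index medium gives a half-wave phase shift.
Bottom surface (2.39 → 1.49): reflection off a lower-index medium gives no phase shift.
Exactly one π shift → a net half-wave offset.
For bright reflection here: 2 n t = (m + ½) λ.
Minimum at m = 0: t = λ / (4 n) = 456 / (4 × 2.39) = 47.7 nm.

477 Å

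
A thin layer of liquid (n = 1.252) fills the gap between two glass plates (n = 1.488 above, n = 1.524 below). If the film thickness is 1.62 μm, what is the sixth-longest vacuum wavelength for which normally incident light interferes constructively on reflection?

Ray reflecting at the top interface goes from n = 1.488 toward n = 1.252: no phase shift.
Ray reflecting at the bottom interface goes from n = 1.252 toward n = 1.524: a half-wave phase shift.
Net: one phase inversion between the two reflected rays.
For maximum reflection here: 2 n t = (m + ½) λ.
λ = 2 n t / (m + ½). The sixth-longest wavelength is m = 5: λ = 2 × 1.252 × 1620 / 5.50 = 738 nm.

738 nm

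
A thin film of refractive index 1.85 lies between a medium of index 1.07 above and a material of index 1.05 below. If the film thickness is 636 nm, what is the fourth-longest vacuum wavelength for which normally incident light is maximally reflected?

Top surface (1.07 → 1.85): reflection off a higher-index medium gives a half-wave phase shift.
Ray reflecting at the bottom interface goes from n = 1.85 toward n = 1.05: no phase shift.
Net: one phase inversion between the two reflected rays.
With one net inversion, constructive interference in reflection requires 2 n t = (m + ½) λ.
λ = 2 n t / (m + ½). The fourth-longest wavelength is m = 3: λ = 2 × 1.85 × 636 / 3.50 = 672 nm.

672 nm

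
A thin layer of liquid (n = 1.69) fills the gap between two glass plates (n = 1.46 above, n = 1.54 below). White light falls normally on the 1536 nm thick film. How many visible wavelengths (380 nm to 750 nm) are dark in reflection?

Top surface (1.46 → 1.69): reflection off a higher-index medium gives a half-wave phase shift.
At the lower boundary (n = 1.69 to n = 1.54) the reflected ray undergoes no phase shift.
The two reflections differ by half a wavelength.
For dark reflection here: 2 n t = m λ.
λ = 2 n t / m = 5192 / m nm.
m=6: 865 nm (IR); m=7: 742 nm (visible); m=8: 649 nm (visible); m=9: 577 nm (visible); m=10: 519 nm (visible); m=11: 472 nm (visible); m=12: 433 nm (visible); m=13: 399 nm (visible); m=14: 371 nm (UV).

7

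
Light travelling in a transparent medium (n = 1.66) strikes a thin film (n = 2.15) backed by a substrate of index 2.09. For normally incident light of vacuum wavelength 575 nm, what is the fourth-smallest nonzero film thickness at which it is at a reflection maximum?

468 nm

Ray reflecting at the top interface goes from n = 1.66 toward n = 2.15: a half-wave phase shift.
At the lower boundary (n = 2.15 to n = 2.09) the reflected ray undergoes no phase shift.
Exactly one π shift → a net half-wave offset.
So the condition for constructive reflection is 2 n t = (m + ½) λ.
The fourth-smallest nonzero thickness corresponds to m = 3: t = (m + ½) λ / (2 n) = 3.50 × 575 / (2 × 2.15) = 468 nm.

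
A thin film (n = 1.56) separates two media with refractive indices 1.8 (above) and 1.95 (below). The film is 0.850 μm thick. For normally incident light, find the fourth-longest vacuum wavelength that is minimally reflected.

663 nm

At the upper boundary (n = 1.8 to n = 1.56) the reflected ray undergoes no phase shift.
At the lower boundary (n = 1.56 to n = 1.95) the reflected ray undergoes a half-wave phase shift.
The two reflections differ by half a wavelength.
So the condition for destructive reflection is 2 n t = m λ.
λ = 2 n t / m. The fourth-longest wavelength is m = 4: λ = 2 × 1.56 × 850 / 4.00 = 663 nm.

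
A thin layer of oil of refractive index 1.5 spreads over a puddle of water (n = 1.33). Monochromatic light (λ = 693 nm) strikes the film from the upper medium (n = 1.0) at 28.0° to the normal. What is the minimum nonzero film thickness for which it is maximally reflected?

122 nm

At the upper boundary (n = 1.0 to n = 1.5) the reflected ray undergoes a half-wave phase shift.
Ray reflecting at the bottom interface goes from n = 1.5 toward n = 1.33: no phase shift.
Net: one phase inversion between the two reflected rays.
So the condition for constructive reflection is 2 n t cos θ_r = (m + ½) λ.
Snell's law: 1.0 sin 28.0° = 1.5 sin θ_r → sin θ_r = 0.313, cos θ_r = 0.950.
Minimum at m = 0: t = λ / (4 n cos θ_r) = 693 / (4 × 1.5 × 0.950) = 122 nm.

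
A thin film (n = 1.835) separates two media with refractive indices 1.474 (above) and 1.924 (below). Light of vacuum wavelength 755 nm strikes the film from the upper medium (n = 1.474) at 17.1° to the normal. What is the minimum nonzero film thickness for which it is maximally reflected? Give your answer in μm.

0.212 μm

Top surface (1.474 → 1.835): reflection off a higher-index medium gives a half-wave phase shift.
Bottom surface (1.835 → 1.924): reflection off a higher-index medium gives a half-wave phase shift.
Zero or two π shifts → no net half-wave offset.
With no net inversion, constructive interference in reflection requires 2 n t cos θ_r = m λ.
Snell's law: 1.474 sin 17.1° = 1.835 sin θ_r → sin θ_r = 0.236, cos θ_r = 0.972.
Minimum nonzero at m = 1: t = λ / (2 n cos θ_r) = 755 / (2 × 1.835 × 0.972) = 212 nm.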